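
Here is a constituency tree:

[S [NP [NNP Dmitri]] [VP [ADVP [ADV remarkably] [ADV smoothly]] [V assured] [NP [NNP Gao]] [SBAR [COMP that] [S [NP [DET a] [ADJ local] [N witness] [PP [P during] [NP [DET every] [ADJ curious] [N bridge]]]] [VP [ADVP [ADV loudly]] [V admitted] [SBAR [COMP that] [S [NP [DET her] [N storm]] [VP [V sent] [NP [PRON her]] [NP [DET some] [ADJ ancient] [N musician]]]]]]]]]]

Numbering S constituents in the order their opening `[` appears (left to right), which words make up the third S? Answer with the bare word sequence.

Opening `[S` markers occur at word positions 1, 7, 17; the third of these opens the constituent [S her storm sent her some ancient musician].

her storm sent her some ancient musician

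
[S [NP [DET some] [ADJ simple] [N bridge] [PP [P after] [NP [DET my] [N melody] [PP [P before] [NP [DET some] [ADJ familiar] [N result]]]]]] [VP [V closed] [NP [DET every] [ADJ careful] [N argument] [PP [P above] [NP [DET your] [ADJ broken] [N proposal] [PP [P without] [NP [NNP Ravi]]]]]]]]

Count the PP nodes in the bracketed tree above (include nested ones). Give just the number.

Listing each PP by its span: [PP after my melody before some familiar result]; [PP before some familiar result]; [PP above your broken proposal without Ravi]; [PP without Ravi] — that makes 4.

4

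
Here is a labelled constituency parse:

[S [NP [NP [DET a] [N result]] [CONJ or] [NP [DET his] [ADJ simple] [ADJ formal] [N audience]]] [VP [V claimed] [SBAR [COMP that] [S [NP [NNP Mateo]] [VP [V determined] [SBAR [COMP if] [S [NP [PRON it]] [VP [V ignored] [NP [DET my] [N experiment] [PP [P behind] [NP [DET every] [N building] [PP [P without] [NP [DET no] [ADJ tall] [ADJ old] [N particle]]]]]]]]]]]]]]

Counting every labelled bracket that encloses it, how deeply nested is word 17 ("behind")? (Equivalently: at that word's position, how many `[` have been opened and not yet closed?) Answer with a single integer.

11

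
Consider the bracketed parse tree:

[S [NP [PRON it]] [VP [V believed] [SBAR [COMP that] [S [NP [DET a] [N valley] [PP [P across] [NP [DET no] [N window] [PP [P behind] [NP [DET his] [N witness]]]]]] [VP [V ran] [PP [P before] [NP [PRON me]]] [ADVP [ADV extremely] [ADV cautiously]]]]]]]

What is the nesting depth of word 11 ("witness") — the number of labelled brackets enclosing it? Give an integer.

10

Path from the root down to the word: S → VP → SBAR → S → NP → PP → NP → PP → NP → N. That is 10 enclosing brackets.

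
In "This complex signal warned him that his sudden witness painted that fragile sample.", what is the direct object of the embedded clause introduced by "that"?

The verb of the embedded clause introduced by "that" is "painted"; its direct object is the NP "that fragile sample".

that fragile sample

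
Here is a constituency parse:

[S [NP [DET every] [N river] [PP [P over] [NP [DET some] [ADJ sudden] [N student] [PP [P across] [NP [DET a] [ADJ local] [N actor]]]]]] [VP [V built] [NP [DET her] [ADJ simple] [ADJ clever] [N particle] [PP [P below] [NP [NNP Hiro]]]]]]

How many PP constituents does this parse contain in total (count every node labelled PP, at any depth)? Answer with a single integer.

3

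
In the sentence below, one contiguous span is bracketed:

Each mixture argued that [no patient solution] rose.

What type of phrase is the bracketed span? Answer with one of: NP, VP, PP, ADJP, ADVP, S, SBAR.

NP

The span is built around the noun "solution" — a noun phrase (NP).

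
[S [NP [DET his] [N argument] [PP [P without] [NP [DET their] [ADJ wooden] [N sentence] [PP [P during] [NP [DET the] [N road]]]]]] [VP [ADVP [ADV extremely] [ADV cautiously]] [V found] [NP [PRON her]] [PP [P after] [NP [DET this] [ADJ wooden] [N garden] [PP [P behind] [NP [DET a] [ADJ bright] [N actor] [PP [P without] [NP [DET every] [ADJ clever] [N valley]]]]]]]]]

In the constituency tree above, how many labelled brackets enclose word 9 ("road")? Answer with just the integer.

Path from the root down to the word: S → NP → PP → NP → PP → NP → N. That is 7 enclosing brackets.

7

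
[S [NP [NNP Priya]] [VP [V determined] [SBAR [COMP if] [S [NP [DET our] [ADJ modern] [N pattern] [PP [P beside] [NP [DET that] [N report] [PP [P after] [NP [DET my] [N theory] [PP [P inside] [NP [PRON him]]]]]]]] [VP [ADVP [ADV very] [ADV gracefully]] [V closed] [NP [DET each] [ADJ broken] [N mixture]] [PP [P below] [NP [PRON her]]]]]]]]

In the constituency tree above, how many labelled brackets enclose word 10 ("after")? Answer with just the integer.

9

Path from the root down to the word: S → VP → SBAR → S → NP → PP → NP → PP → P. That is 9 enclosing brackets.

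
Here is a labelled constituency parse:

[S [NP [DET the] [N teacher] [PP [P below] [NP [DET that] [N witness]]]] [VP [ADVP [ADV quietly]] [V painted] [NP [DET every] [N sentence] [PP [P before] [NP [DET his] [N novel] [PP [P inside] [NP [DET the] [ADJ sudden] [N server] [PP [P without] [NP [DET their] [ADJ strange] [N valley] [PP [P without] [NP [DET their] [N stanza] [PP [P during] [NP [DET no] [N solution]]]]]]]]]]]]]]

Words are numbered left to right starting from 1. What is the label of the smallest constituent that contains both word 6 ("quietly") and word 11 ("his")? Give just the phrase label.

VP

Word 6 lies under S → VP → ADVP → ADV; word 11 lies under S → VP → NP → PP → NP → DET. The lowest shared node is the VP.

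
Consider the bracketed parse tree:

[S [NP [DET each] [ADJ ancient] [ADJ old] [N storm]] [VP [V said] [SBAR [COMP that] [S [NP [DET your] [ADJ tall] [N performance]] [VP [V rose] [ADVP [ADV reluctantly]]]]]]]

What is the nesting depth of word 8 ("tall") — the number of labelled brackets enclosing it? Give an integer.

6

Counting open brackets not yet closed at "tall": [S [VP [SBAR [S [NP [ADJ = 6.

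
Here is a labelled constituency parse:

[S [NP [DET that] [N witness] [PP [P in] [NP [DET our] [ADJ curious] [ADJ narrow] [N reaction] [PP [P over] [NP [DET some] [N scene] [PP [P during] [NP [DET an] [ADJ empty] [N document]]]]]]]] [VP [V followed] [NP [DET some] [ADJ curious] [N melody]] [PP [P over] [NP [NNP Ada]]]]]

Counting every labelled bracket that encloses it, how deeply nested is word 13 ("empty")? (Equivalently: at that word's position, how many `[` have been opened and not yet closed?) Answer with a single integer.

9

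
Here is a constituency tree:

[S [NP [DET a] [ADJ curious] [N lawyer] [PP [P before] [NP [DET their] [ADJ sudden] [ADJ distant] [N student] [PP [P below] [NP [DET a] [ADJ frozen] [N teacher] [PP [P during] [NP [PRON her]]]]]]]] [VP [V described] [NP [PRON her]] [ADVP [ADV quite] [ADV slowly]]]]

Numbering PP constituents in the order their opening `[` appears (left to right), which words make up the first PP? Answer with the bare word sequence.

before their sudden distant student below a frozen teacher during her

The PP opening brackets appear, in order, over: "before their sudden distant student below a frozen teacher during her"; "below a frozen teacher during her"; "during her". The first one spans "before their sudden distant student below a frozen teacher during her".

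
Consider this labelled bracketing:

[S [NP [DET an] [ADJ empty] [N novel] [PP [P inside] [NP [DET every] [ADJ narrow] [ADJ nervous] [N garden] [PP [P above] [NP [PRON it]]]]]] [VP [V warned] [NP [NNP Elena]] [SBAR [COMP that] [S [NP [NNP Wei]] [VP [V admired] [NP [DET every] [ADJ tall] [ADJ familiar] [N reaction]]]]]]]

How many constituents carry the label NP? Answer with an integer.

6

Scanning left to right, an opening `[NP` appears at word positions 1, 5, 10, 12, 14, 16 — 6 in total.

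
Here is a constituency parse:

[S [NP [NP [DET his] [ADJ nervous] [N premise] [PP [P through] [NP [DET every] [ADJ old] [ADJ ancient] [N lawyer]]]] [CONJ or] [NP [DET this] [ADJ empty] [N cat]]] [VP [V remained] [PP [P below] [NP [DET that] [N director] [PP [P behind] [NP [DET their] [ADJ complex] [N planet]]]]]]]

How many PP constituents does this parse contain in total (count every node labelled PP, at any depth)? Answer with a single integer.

3

The PP constituents are: [PP through every old ancient lawyer]; [PP below that director behind their complex planet]; [PP behind their complex planet]. Total: 3.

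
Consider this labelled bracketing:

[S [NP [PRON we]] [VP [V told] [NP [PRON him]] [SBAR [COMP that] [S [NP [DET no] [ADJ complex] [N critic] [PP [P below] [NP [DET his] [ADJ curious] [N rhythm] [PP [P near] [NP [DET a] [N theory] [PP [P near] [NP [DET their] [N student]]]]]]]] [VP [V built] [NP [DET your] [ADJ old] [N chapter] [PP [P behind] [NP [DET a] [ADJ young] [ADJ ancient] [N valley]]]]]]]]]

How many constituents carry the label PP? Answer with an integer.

The PP constituents are: [PP below his curious rhythm near a theory near their student]; [PP near a theory near their student]; [PP near their student]; [PP behind a young ancient valley]. Total: 4.

4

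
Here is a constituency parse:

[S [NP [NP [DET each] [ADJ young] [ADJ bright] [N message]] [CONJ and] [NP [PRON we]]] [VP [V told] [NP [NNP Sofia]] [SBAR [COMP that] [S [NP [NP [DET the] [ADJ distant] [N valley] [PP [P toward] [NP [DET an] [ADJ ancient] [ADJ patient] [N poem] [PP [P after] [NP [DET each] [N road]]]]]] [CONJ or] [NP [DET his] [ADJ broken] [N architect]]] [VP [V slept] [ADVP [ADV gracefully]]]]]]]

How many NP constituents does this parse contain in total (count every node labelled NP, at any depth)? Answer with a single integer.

Listing each NP by its span: [NP each young bright message and we]; [NP each young bright message]; [NP we]; [NP Sofia]; [NP the distant valley toward an ancient patient poem after each road or his broken architect]; [NP the distant valley toward an ancient patient poem after each road] … — that makes 9.

9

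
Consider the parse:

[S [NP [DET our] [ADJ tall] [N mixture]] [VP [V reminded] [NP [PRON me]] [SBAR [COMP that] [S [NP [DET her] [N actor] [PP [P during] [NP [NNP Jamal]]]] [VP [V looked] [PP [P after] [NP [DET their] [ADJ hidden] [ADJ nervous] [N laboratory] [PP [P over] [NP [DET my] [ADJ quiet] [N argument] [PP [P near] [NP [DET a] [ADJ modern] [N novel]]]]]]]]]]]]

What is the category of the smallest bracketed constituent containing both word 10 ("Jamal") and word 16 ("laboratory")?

S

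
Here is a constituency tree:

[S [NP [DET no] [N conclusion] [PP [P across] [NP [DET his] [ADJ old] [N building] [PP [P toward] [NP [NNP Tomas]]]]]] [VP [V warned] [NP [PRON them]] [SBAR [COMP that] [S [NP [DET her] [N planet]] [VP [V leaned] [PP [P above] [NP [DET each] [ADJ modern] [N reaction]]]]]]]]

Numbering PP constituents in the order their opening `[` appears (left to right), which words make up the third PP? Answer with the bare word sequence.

above each modern reaction

Opening `[PP` markers occur at word positions 3, 7, 15; the third of these opens the constituent [PP above each modern reaction].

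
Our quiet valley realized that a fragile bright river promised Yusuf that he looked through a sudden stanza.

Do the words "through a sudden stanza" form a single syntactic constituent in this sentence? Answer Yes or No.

Yes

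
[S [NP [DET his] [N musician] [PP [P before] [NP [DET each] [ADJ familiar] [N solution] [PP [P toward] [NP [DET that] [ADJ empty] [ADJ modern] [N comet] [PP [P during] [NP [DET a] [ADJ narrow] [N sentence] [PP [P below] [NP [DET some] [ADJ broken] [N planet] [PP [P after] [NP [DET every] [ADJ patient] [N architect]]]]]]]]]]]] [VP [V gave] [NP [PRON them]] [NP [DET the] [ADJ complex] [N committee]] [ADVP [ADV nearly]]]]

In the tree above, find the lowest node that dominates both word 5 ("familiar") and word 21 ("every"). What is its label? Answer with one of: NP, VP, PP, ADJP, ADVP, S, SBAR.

Both words fall inside [NP each familiar solution toward that empty modern comet during a narrow sentence below some broken planet after every patient architect] (words 4–23), and no smaller constituent contains them both. Label: NP.

NP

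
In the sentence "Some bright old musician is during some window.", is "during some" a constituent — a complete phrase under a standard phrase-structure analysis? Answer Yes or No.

The sequence begins inside the preposition "during" and ends inside the noun phrase "some window"; it crosses a phrase boundary, so no single node in the tree spans exactly those words.

No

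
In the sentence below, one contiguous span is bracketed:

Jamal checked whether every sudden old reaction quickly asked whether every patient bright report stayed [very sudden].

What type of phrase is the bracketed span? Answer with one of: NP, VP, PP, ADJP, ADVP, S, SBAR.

The span is built around the adjective "sudden" — an adjective phrase (ADJP).

ADJP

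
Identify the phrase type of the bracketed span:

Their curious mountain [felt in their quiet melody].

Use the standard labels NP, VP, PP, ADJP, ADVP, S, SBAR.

The bracketed span "felt in their quiet melody" is headed by "felt", making it a verb phrase (VP).

VP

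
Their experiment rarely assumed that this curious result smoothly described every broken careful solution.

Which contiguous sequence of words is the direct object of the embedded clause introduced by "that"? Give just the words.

Within the embedded clause introduced by "that", the direct object of "described" is "every broken careful solution".

every broken careful solution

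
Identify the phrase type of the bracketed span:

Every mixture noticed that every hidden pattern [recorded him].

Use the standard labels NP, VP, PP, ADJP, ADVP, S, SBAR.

VP

The bracketed span "recorded him" is headed by "recorded", making it a verb phrase (VP).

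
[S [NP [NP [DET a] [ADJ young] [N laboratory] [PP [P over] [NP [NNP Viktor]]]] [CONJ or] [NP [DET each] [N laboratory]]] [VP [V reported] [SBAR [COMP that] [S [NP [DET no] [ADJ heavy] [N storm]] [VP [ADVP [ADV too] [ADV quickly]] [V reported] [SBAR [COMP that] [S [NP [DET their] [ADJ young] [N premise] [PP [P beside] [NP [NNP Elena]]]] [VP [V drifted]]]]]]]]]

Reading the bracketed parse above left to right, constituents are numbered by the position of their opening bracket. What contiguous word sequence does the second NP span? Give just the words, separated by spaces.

a young laboratory over Viktor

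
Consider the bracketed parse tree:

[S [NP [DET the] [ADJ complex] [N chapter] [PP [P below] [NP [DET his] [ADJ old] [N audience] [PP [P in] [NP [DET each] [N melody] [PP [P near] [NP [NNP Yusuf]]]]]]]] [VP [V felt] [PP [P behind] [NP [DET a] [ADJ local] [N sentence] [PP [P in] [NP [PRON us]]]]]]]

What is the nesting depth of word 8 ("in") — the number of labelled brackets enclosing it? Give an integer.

6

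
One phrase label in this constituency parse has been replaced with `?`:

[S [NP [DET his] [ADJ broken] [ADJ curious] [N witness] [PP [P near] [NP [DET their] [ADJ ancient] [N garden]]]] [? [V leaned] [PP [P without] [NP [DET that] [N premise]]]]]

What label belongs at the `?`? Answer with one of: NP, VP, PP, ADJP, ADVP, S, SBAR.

VP

The `?` node immediately contains: V 'leaned', PP. That is the internal structure of a verb phrase, so the label is VP.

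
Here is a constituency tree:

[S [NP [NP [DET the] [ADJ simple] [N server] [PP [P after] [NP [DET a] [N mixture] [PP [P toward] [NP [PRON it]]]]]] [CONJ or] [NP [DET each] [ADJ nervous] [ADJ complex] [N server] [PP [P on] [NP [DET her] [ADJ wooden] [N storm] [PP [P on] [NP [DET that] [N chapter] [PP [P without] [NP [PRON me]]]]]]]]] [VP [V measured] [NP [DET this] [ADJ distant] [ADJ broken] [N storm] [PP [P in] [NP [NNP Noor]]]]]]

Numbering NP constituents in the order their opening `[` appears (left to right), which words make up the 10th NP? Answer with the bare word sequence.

Noor

Opening `[NP` markers occur at word positions 1, 1, 5, 8, 10, 15, 19, 22, 24, 29; the 10th of these opens the constituent [NP Noor].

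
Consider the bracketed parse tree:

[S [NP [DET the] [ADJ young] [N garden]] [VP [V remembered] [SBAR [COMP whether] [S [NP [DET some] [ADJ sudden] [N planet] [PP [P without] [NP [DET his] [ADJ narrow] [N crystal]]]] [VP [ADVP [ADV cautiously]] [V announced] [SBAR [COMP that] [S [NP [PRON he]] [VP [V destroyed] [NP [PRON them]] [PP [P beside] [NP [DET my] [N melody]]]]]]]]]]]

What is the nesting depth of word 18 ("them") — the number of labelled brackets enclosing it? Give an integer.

The word sits inside PRON, which is inside NP, inside VP, inside S, inside SBAR, inside VP, inside S, inside SBAR, inside VP, inside S — 10 brackets in all.

10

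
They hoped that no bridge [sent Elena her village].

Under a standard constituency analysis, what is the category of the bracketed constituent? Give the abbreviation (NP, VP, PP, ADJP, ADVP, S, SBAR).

The bracketed span "sent Elena her village" is headed by "sent", making it a verb phrase (VP).

VP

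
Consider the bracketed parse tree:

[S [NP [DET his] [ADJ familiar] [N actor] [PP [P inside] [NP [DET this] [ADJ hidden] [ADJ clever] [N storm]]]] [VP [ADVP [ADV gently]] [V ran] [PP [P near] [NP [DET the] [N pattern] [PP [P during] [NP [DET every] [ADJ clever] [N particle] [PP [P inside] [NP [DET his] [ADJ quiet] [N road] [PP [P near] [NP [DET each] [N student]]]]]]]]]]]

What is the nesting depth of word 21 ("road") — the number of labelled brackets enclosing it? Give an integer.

Counting open brackets not yet closed at "road": [S [VP [PP [NP [PP [NP [PP [NP [N = 9.

9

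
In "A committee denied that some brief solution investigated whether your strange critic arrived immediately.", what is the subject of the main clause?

a committee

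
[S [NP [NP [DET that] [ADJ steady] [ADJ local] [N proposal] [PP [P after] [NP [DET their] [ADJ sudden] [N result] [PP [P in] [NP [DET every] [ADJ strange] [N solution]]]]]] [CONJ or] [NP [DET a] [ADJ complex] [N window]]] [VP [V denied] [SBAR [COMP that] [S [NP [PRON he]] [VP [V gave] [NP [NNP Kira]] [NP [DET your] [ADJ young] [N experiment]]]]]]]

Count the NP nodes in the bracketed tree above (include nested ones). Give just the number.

8

Listing each NP by its span: [NP that steady local proposal after their sudden result in every strange solution or a complex window]; [NP that steady local proposal after their sudden result in every strange solution]; [NP their sudden result in every strange solution]; [NP every strange solution]; [NP a complex window]; [NP he] … — that makes 8.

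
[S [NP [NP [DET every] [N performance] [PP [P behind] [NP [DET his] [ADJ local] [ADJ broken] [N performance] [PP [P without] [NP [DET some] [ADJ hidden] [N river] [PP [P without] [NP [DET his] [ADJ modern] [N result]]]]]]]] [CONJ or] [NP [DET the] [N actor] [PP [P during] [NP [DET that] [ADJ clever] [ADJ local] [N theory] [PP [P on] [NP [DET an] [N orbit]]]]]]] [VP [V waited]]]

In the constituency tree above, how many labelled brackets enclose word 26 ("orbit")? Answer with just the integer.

8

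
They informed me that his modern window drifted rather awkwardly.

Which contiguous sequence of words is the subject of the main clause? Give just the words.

they

In the main clause the verb is "informed"; the NP preceding it, "they", is the subject.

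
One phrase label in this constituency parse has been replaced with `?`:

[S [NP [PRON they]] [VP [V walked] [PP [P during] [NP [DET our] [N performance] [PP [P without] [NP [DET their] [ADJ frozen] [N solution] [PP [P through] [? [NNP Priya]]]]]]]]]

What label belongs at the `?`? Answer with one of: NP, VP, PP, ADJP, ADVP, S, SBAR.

NP

A constituent whose immediate children are NNP 'Priya' is a noun phrase: NP.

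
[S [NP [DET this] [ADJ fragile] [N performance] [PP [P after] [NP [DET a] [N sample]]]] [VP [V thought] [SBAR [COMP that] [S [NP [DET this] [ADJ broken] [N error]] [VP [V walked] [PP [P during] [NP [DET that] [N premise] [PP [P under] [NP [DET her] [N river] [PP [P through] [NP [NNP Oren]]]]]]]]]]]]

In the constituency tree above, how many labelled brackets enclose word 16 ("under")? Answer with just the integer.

9

Path from the root down to the word: S → VP → SBAR → S → VP → PP → NP → PP → P. That is 9 enclosing brackets.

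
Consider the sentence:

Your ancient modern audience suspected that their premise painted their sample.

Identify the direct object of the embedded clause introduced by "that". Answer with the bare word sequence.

their sample

"painted" heads the VP of the embedded clause introduced by "that", and "their sample" is its direct object.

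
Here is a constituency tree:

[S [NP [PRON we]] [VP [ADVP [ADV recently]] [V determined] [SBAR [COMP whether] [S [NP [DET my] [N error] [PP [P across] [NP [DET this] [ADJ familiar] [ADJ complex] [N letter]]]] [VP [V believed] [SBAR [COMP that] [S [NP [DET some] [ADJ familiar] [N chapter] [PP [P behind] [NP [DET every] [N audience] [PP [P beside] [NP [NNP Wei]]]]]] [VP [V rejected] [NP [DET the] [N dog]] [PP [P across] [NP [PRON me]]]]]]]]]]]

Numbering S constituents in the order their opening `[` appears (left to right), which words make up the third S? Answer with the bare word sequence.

some familiar chapter behind every audience beside Wei rejected the dog across me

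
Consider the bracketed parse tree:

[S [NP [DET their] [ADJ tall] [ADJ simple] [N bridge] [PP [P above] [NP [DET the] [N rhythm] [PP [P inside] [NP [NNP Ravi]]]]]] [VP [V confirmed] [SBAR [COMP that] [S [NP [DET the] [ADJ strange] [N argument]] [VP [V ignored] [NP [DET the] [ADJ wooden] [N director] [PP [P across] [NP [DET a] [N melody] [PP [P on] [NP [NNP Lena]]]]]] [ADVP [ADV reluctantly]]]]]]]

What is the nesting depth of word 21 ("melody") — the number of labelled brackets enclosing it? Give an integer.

The word sits inside N, which is inside NP, inside PP, inside NP, inside VP, inside S, inside SBAR, inside VP, inside S — 9 brackets in all.

9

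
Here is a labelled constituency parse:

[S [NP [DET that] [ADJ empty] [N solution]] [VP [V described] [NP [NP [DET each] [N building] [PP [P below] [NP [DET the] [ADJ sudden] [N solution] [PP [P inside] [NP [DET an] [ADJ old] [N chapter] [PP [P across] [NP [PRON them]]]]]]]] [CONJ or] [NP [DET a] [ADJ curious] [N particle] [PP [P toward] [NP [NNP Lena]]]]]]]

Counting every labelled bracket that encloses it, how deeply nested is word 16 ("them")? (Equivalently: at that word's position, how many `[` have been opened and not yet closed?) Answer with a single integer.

Path from the root down to the word: S → VP → NP → NP → PP → NP → PP → NP → PP → NP → PRON. That is 11 enclosing brackets.

11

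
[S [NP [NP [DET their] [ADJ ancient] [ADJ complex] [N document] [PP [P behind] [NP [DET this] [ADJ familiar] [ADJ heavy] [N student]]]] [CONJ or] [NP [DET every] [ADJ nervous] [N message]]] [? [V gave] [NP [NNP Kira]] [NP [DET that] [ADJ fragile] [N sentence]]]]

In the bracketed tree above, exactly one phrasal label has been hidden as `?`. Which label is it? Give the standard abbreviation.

VP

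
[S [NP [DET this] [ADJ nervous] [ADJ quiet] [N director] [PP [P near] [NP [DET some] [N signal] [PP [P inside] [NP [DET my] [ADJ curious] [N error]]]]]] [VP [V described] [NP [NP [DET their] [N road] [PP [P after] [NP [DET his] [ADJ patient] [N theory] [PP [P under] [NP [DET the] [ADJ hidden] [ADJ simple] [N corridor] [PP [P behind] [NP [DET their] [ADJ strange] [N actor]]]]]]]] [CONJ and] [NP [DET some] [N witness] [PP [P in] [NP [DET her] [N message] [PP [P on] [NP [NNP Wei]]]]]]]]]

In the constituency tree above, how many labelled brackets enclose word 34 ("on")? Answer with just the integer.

8

The word sits inside P, which is inside PP, inside NP, inside PP, inside NP, inside NP, inside VP, inside S — 8 brackets in all.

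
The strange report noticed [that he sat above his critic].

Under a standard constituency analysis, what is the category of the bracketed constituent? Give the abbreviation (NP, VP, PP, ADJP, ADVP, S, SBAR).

The bracketed span "that he sat above his critic" is headed by "that", making it a subordinate clause (SBAR).

SBAR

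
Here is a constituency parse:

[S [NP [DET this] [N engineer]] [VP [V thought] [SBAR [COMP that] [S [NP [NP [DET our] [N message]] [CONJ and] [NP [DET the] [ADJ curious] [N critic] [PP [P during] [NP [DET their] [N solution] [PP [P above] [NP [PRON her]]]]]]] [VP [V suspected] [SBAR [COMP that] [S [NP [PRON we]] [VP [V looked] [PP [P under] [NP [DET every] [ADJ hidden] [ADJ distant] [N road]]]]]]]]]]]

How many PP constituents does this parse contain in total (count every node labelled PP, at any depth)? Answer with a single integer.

3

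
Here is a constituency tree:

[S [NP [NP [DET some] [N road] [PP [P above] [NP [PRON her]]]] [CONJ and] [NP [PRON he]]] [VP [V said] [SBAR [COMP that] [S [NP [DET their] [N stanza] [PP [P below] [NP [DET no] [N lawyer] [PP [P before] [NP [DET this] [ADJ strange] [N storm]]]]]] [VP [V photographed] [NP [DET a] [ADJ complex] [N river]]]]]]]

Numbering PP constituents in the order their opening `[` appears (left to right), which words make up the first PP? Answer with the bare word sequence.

Opening `[PP` markers occur at word positions 3, 11, 14; the first of these opens the constituent [PP above her].

above her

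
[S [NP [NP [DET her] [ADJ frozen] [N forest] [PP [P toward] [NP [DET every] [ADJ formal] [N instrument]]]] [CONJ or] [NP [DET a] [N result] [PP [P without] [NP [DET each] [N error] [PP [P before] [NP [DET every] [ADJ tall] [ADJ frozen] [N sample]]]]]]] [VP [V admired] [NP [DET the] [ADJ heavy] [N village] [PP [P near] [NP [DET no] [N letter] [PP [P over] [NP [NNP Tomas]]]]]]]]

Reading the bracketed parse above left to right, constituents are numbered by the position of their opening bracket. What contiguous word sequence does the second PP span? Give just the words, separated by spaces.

without each error before every tall frozen sample

The PP opening brackets appear, in order, over: "toward every formal instrument"; "without each error before every tall frozen sample"; "before every tall frozen sample"; "near no letter over Tomas"; "over Tomas". The second one spans "without each error before every tall frozen sample".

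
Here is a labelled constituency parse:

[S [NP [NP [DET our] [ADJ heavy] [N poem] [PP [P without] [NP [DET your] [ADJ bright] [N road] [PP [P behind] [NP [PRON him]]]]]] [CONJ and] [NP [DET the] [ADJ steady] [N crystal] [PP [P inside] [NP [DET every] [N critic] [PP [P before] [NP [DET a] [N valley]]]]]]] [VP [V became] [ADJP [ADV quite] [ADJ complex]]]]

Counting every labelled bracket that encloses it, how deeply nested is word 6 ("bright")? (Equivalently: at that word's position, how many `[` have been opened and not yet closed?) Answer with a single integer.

6

Counting open brackets not yet closed at "bright": [S [NP [NP [PP [NP [ADJ = 6.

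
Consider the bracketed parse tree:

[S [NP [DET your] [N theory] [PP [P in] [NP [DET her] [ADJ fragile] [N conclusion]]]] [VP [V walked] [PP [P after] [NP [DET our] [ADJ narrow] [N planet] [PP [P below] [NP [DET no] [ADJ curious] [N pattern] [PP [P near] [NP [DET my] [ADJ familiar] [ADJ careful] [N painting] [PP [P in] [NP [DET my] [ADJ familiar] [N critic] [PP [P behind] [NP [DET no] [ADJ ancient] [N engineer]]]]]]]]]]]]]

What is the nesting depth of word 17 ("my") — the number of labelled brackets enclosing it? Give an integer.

Counting open brackets not yet closed at "my": [S [VP [PP [NP [PP [NP [PP [NP [DET = 9.

9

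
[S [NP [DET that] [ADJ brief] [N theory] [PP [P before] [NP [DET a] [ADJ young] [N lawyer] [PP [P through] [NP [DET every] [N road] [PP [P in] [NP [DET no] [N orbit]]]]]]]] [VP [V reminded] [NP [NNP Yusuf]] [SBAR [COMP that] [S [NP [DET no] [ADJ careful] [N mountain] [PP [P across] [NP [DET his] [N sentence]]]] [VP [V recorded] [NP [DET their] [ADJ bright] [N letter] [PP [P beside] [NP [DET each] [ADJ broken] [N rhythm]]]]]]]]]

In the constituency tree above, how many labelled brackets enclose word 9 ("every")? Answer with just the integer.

Path from the root down to the word: S → NP → PP → NP → PP → NP → DET. That is 7 enclosing brackets.

7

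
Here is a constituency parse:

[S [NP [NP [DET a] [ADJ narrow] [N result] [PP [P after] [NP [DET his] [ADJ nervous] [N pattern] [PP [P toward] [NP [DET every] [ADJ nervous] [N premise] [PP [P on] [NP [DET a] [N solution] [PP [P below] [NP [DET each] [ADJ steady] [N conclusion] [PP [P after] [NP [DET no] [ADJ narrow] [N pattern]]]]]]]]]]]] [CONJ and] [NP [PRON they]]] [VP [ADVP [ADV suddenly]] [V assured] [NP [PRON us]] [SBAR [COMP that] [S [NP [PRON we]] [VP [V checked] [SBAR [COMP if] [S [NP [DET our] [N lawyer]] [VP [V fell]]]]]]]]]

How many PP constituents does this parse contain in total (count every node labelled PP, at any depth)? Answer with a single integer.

5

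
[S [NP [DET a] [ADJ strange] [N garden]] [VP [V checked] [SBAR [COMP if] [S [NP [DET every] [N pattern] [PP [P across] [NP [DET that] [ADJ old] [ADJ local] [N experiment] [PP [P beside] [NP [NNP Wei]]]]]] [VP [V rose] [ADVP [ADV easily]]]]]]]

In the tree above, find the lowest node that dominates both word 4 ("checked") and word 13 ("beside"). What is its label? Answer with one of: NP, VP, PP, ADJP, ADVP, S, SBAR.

The smallest bracket enclosing both words is [VP checked if every pattern across that old local experiment beside Wei rose easily], so the label is VP.

VP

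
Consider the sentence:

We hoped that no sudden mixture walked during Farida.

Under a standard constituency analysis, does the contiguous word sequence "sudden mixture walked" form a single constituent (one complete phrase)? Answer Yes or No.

No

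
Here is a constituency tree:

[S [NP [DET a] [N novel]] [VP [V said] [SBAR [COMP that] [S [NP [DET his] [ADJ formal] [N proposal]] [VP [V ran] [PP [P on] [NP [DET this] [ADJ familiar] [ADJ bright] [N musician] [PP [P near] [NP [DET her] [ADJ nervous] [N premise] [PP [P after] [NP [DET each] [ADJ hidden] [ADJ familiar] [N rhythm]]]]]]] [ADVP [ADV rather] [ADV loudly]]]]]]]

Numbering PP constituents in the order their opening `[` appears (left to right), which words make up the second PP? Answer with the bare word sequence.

near her nervous premise after each hidden familiar rhythm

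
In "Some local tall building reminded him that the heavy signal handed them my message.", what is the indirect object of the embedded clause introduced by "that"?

The verb of the embedded clause introduced by "that" is "handed"; its indirect object is the NP "them".

them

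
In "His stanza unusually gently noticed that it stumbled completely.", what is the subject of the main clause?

his stanza

"his stanza" is the NP that combines with the VP headed by "noticed" to form the main clause — the subject.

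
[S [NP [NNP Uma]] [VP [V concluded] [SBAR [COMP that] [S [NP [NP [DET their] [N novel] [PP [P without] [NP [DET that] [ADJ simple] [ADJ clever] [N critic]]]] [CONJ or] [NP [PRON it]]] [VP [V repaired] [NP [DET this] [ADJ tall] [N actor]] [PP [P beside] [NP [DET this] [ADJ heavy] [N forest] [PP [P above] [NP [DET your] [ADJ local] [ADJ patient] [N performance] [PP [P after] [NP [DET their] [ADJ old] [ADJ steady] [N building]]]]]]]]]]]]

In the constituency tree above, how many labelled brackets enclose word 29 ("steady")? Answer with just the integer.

12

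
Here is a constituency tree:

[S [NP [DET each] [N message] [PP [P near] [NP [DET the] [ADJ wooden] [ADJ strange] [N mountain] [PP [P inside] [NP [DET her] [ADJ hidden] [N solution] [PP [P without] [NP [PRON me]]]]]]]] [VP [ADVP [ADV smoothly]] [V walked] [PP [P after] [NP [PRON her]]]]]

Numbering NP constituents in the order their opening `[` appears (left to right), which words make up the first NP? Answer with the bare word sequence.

each message near the wooden strange mountain inside her hidden solution without me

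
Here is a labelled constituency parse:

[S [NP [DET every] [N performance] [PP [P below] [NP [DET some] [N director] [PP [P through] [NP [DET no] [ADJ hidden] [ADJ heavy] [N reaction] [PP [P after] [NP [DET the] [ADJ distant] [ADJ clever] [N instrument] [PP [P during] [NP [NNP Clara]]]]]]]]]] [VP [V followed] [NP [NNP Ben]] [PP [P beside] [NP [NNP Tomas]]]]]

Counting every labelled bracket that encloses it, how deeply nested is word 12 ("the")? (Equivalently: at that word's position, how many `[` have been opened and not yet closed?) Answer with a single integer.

Counting open brackets not yet closed at "the": [S [NP [PP [NP [PP [NP [PP [NP [DET = 9.

9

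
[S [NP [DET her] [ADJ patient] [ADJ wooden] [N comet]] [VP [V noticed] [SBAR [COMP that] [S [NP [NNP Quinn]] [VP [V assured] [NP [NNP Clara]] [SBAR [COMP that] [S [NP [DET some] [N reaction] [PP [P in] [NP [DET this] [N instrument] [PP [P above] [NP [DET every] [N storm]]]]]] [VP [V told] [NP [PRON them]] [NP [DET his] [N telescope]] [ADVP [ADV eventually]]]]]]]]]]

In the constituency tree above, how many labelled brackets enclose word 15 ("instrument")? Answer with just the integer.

Path from the root down to the word: S → VP → SBAR → S → VP → SBAR → S → NP → PP → NP → N. That is 11 enclosing brackets.

11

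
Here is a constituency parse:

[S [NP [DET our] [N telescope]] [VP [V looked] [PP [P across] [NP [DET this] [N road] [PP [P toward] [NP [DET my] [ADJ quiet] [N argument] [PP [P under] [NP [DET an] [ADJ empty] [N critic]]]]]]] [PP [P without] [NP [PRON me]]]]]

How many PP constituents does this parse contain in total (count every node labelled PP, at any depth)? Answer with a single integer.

4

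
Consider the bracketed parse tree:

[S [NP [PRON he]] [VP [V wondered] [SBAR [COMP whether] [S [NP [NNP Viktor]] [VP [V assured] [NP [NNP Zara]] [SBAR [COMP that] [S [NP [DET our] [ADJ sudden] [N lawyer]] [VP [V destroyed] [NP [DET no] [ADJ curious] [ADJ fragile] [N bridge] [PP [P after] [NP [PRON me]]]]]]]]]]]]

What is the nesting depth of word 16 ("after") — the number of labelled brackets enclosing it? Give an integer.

11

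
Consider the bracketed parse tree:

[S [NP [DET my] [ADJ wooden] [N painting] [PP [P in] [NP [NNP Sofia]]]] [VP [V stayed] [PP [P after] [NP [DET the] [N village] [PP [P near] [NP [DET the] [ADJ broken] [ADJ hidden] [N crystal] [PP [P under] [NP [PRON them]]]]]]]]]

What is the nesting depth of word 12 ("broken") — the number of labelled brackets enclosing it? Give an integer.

Counting open brackets not yet closed at "broken": [S [VP [PP [NP [PP [NP [ADJ = 7.

7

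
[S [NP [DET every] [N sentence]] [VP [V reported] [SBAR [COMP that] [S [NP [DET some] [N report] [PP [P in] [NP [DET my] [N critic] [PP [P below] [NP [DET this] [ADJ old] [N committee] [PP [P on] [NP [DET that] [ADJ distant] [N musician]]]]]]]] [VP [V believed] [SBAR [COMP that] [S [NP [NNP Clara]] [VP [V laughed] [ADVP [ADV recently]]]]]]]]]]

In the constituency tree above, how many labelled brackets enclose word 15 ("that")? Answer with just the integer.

12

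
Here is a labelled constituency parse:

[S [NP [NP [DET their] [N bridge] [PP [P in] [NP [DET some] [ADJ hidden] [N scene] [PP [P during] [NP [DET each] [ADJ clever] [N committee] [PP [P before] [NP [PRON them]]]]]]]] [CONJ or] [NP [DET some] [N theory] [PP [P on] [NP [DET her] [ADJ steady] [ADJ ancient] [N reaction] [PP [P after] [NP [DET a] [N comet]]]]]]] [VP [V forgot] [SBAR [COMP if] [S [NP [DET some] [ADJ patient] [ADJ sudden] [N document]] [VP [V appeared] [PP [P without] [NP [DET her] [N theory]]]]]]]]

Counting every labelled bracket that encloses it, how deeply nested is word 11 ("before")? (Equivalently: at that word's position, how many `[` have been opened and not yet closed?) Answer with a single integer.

9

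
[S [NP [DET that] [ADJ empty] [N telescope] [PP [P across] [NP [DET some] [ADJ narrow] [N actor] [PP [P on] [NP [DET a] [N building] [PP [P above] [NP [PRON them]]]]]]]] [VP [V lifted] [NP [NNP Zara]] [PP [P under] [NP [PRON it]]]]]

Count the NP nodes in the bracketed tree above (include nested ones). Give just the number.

6

Listing each NP by its span: [NP that empty telescope across some narrow actor on a building above them]; [NP some narrow actor on a building above them]; [NP a building above them]; [NP them]; [NP Zara]; [NP it] — that makes 6.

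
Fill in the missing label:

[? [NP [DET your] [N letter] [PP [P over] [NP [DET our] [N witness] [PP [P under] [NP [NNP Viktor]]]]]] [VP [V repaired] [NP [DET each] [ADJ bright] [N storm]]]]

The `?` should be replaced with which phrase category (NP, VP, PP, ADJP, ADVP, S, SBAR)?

S

The `?` node immediately contains: NP, VP. That is the internal structure of a clause, so the label is S.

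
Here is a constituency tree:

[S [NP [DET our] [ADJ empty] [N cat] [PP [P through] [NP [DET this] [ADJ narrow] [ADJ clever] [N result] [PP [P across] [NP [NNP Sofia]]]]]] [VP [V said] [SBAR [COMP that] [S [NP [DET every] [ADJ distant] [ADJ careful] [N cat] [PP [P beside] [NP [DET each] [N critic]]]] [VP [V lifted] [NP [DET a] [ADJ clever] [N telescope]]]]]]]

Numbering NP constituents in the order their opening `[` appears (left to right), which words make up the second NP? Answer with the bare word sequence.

Opening `[NP` markers occur at word positions 1, 5, 10, 13, 18, 21; the second of these opens the constituent [NP this narrow clever result across Sofia].

this narrow clever result across Sofia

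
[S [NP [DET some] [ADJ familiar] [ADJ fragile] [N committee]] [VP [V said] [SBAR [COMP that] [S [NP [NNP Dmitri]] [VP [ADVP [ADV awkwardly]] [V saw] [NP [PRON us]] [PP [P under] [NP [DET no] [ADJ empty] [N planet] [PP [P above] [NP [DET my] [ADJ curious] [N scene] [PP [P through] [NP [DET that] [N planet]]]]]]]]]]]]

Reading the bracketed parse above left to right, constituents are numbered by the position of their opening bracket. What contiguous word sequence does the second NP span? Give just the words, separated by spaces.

Dmitri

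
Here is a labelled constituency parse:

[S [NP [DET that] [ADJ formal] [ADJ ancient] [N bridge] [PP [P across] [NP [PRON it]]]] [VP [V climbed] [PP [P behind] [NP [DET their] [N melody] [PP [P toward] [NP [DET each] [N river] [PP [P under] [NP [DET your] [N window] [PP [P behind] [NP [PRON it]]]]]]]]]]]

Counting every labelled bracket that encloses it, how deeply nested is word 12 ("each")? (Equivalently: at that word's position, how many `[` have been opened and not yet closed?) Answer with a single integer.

The word sits inside DET, which is inside NP, inside PP, inside NP, inside PP, inside VP, inside S — 7 brackets in all.

7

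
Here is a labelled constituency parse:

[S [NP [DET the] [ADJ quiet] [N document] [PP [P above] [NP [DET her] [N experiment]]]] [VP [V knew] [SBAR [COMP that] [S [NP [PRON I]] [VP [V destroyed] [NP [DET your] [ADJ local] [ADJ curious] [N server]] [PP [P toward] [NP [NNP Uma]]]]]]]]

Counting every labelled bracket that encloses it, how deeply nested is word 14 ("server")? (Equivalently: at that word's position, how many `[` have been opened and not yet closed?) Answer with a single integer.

7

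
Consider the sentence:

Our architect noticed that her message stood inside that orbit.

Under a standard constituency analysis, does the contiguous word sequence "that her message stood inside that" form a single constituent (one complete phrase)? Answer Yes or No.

No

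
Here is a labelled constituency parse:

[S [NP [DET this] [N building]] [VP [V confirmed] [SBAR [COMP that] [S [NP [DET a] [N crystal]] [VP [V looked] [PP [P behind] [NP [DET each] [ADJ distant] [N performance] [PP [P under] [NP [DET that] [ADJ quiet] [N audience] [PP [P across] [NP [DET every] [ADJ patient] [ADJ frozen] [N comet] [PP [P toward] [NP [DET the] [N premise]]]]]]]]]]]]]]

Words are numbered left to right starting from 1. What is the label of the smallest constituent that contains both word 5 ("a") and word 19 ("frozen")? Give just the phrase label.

S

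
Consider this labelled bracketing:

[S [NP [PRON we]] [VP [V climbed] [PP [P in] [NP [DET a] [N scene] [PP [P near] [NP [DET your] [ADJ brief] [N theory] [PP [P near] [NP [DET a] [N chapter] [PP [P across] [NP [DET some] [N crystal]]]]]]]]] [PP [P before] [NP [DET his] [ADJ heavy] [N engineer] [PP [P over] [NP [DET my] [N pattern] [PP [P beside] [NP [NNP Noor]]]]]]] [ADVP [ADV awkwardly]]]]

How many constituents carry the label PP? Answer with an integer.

Scanning left to right, an opening `[PP` appears at word positions 3, 6, 10, 13, 16, 20, 23 — 7 in total.

7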